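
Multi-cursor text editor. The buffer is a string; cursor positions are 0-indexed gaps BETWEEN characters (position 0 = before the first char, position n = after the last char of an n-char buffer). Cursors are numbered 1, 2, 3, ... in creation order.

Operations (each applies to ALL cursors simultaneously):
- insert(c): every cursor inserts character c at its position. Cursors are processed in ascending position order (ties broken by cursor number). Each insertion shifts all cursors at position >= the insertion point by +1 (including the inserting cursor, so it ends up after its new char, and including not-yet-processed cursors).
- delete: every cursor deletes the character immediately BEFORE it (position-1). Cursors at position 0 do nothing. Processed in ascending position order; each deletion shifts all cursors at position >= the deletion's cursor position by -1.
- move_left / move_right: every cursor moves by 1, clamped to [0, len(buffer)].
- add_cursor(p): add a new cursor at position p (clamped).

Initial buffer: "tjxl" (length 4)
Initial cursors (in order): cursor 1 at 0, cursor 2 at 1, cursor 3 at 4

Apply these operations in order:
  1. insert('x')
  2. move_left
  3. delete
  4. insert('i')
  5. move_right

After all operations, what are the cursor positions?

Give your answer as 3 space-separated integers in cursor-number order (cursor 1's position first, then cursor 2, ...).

Answer: 2 4 8

Derivation:
After op 1 (insert('x')): buffer="xtxjxlx" (len 7), cursors c1@1 c2@3 c3@7, authorship 1.2...3
After op 2 (move_left): buffer="xtxjxlx" (len 7), cursors c1@0 c2@2 c3@6, authorship 1.2...3
After op 3 (delete): buffer="xxjxx" (len 5), cursors c1@0 c2@1 c3@4, authorship 12..3
After op 4 (insert('i')): buffer="ixixjxix" (len 8), cursors c1@1 c2@3 c3@7, authorship 1122..33
After op 5 (move_right): buffer="ixixjxix" (len 8), cursors c1@2 c2@4 c3@8, authorship 1122..33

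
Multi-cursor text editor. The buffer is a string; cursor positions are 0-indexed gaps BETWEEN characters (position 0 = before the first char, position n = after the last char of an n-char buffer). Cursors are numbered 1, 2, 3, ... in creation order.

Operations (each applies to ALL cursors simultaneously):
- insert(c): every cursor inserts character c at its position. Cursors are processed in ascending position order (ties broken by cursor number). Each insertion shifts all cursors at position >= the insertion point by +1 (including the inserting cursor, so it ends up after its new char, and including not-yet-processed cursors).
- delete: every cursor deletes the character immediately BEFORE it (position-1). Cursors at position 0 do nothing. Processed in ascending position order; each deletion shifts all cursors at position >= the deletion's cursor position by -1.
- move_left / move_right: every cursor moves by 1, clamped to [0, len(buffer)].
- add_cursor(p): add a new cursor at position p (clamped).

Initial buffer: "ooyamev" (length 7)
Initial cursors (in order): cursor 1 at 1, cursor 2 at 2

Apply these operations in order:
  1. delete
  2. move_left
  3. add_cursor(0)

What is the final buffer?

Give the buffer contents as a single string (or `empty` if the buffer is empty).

After op 1 (delete): buffer="yamev" (len 5), cursors c1@0 c2@0, authorship .....
After op 2 (move_left): buffer="yamev" (len 5), cursors c1@0 c2@0, authorship .....
After op 3 (add_cursor(0)): buffer="yamev" (len 5), cursors c1@0 c2@0 c3@0, authorship .....

Answer: yamev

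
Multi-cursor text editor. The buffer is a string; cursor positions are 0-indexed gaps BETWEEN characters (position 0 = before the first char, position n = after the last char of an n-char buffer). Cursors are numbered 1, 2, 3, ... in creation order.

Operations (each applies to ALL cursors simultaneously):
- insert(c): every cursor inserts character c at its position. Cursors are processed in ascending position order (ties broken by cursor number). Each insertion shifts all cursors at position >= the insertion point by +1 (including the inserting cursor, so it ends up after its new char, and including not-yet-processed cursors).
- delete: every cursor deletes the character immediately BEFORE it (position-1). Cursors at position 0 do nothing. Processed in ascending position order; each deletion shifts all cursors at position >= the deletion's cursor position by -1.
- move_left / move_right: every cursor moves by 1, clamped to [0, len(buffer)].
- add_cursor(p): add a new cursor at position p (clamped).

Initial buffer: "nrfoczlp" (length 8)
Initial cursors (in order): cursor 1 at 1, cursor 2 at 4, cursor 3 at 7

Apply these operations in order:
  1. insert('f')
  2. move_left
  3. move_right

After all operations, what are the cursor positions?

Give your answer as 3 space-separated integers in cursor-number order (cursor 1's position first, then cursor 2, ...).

After op 1 (insert('f')): buffer="nfrfofczlfp" (len 11), cursors c1@2 c2@6 c3@10, authorship .1...2...3.
After op 2 (move_left): buffer="nfrfofczlfp" (len 11), cursors c1@1 c2@5 c3@9, authorship .1...2...3.
After op 3 (move_right): buffer="nfrfofczlfp" (len 11), cursors c1@2 c2@6 c3@10, authorship .1...2...3.

Answer: 2 6 10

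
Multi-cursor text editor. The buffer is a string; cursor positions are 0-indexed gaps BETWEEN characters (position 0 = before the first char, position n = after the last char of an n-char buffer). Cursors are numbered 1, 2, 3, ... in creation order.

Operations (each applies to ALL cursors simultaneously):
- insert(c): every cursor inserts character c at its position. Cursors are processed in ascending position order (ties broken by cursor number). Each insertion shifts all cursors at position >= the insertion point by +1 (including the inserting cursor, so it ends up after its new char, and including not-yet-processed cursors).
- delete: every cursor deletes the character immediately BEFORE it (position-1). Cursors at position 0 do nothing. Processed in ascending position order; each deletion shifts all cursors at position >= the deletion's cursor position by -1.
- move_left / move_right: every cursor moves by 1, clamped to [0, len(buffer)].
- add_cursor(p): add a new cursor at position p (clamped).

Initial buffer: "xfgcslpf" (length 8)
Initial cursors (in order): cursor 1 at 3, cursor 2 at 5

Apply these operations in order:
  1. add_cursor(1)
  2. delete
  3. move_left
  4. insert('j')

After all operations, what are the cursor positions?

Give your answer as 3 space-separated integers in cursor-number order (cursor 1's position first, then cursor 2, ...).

Answer: 2 4 2

Derivation:
After op 1 (add_cursor(1)): buffer="xfgcslpf" (len 8), cursors c3@1 c1@3 c2@5, authorship ........
After op 2 (delete): buffer="fclpf" (len 5), cursors c3@0 c1@1 c2@2, authorship .....
After op 3 (move_left): buffer="fclpf" (len 5), cursors c1@0 c3@0 c2@1, authorship .....
After op 4 (insert('j')): buffer="jjfjclpf" (len 8), cursors c1@2 c3@2 c2@4, authorship 13.2....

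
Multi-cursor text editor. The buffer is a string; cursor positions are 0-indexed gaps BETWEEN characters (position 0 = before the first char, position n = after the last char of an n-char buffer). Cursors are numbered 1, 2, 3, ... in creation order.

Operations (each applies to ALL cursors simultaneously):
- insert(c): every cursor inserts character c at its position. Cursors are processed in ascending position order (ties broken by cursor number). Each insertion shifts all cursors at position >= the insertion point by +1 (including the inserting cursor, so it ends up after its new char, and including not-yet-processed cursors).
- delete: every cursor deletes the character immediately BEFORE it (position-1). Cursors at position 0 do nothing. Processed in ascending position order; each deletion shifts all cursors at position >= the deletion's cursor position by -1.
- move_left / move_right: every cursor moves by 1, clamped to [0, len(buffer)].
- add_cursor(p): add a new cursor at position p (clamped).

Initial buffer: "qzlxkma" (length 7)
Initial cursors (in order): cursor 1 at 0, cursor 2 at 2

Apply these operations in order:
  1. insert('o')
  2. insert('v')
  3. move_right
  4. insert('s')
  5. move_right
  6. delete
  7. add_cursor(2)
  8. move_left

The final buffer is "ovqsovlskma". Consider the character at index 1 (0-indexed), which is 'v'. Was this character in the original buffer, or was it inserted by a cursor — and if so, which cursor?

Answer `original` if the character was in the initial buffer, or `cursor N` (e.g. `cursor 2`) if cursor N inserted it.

Answer: cursor 1

Derivation:
After op 1 (insert('o')): buffer="oqzolxkma" (len 9), cursors c1@1 c2@4, authorship 1..2.....
After op 2 (insert('v')): buffer="ovqzovlxkma" (len 11), cursors c1@2 c2@6, authorship 11..22.....
After op 3 (move_right): buffer="ovqzovlxkma" (len 11), cursors c1@3 c2@7, authorship 11..22.....
After op 4 (insert('s')): buffer="ovqszovlsxkma" (len 13), cursors c1@4 c2@9, authorship 11.1.22.2....
After op 5 (move_right): buffer="ovqszovlsxkma" (len 13), cursors c1@5 c2@10, authorship 11.1.22.2....
After op 6 (delete): buffer="ovqsovlskma" (len 11), cursors c1@4 c2@8, authorship 11.122.2...
After op 7 (add_cursor(2)): buffer="ovqsovlskma" (len 11), cursors c3@2 c1@4 c2@8, authorship 11.122.2...
After op 8 (move_left): buffer="ovqsovlskma" (len 11), cursors c3@1 c1@3 c2@7, authorship 11.122.2...
Authorship (.=original, N=cursor N): 1 1 . 1 2 2 . 2 . . .
Index 1: author = 1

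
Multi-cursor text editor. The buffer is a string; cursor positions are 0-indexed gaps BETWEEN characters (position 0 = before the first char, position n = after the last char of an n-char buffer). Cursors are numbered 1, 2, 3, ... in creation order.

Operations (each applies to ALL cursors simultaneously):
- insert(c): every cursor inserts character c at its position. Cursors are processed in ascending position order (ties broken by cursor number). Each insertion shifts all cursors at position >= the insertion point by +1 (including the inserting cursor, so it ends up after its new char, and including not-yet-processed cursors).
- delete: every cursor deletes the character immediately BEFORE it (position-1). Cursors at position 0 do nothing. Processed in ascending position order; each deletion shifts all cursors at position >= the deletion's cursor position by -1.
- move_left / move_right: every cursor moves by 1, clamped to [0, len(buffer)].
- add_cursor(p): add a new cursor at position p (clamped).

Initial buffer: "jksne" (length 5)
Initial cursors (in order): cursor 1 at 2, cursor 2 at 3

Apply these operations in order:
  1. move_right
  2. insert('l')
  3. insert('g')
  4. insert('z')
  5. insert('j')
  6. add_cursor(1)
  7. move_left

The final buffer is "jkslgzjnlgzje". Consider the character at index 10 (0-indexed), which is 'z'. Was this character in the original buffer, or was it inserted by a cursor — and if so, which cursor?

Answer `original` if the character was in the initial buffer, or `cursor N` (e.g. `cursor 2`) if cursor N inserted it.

After op 1 (move_right): buffer="jksne" (len 5), cursors c1@3 c2@4, authorship .....
After op 2 (insert('l')): buffer="jkslnle" (len 7), cursors c1@4 c2@6, authorship ...1.2.
After op 3 (insert('g')): buffer="jkslgnlge" (len 9), cursors c1@5 c2@8, authorship ...11.22.
After op 4 (insert('z')): buffer="jkslgznlgze" (len 11), cursors c1@6 c2@10, authorship ...111.222.
After op 5 (insert('j')): buffer="jkslgzjnlgzje" (len 13), cursors c1@7 c2@12, authorship ...1111.2222.
After op 6 (add_cursor(1)): buffer="jkslgzjnlgzje" (len 13), cursors c3@1 c1@7 c2@12, authorship ...1111.2222.
After op 7 (move_left): buffer="jkslgzjnlgzje" (len 13), cursors c3@0 c1@6 c2@11, authorship ...1111.2222.
Authorship (.=original, N=cursor N): . . . 1 1 1 1 . 2 2 2 2 .
Index 10: author = 2

Answer: cursor 2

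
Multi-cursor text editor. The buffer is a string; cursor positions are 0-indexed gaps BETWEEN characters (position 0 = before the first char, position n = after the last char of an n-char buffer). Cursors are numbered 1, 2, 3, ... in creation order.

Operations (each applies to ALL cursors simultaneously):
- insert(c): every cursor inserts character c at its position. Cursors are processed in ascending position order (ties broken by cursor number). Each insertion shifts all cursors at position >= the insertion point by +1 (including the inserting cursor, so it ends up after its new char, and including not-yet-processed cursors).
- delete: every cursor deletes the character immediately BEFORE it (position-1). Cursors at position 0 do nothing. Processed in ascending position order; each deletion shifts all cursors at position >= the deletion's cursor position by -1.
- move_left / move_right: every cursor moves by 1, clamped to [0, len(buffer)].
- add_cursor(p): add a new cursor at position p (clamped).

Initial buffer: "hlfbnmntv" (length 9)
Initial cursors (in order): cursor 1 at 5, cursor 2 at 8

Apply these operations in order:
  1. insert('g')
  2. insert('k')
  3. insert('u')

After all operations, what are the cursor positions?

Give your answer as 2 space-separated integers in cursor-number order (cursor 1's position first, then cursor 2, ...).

Answer: 8 14

Derivation:
After op 1 (insert('g')): buffer="hlfbngmntgv" (len 11), cursors c1@6 c2@10, authorship .....1...2.
After op 2 (insert('k')): buffer="hlfbngkmntgkv" (len 13), cursors c1@7 c2@12, authorship .....11...22.
After op 3 (insert('u')): buffer="hlfbngkumntgkuv" (len 15), cursors c1@8 c2@14, authorship .....111...222.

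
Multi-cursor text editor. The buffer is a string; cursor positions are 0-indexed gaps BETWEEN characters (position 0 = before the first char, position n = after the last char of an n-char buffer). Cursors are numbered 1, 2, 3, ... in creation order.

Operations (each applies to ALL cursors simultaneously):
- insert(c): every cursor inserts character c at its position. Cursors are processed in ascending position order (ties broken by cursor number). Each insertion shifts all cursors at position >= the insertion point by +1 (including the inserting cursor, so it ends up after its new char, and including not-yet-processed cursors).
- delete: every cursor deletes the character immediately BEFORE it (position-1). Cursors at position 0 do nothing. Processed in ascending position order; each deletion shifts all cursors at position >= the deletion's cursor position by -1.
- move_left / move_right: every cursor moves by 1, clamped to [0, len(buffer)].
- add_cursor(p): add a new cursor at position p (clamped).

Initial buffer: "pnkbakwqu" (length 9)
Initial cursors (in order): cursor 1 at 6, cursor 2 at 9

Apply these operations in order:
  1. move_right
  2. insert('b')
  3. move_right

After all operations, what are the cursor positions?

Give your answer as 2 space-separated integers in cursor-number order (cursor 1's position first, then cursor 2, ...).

Answer: 9 11

Derivation:
After op 1 (move_right): buffer="pnkbakwqu" (len 9), cursors c1@7 c2@9, authorship .........
After op 2 (insert('b')): buffer="pnkbakwbqub" (len 11), cursors c1@8 c2@11, authorship .......1..2
After op 3 (move_right): buffer="pnkbakwbqub" (len 11), cursors c1@9 c2@11, authorship .......1..2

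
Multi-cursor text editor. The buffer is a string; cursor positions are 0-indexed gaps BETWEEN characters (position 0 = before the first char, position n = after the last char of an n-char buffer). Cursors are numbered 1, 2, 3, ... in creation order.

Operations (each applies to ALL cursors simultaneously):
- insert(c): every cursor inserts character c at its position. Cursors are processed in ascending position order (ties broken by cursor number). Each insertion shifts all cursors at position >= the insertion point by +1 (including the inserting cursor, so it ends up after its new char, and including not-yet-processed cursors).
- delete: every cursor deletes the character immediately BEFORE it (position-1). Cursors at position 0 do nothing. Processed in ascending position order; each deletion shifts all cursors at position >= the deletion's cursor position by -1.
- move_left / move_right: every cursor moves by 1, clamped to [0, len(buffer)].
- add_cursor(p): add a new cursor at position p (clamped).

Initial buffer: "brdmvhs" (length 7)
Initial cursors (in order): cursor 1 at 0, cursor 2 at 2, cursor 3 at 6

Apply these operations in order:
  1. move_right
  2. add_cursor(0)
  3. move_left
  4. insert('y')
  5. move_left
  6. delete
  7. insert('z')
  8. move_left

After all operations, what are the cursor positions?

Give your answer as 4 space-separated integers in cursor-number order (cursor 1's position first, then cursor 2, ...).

Answer: 1 4 9 1

Derivation:
After op 1 (move_right): buffer="brdmvhs" (len 7), cursors c1@1 c2@3 c3@7, authorship .......
After op 2 (add_cursor(0)): buffer="brdmvhs" (len 7), cursors c4@0 c1@1 c2@3 c3@7, authorship .......
After op 3 (move_left): buffer="brdmvhs" (len 7), cursors c1@0 c4@0 c2@2 c3@6, authorship .......
After op 4 (insert('y')): buffer="yybrydmvhys" (len 11), cursors c1@2 c4@2 c2@5 c3@10, authorship 14..2....3.
After op 5 (move_left): buffer="yybrydmvhys" (len 11), cursors c1@1 c4@1 c2@4 c3@9, authorship 14..2....3.
After op 6 (delete): buffer="ybydmvys" (len 8), cursors c1@0 c4@0 c2@2 c3@6, authorship 4.2...3.
After op 7 (insert('z')): buffer="zzybzydmvzys" (len 12), cursors c1@2 c4@2 c2@5 c3@10, authorship 144.22...33.
After op 8 (move_left): buffer="zzybzydmvzys" (len 12), cursors c1@1 c4@1 c2@4 c3@9, authorship 144.22...33.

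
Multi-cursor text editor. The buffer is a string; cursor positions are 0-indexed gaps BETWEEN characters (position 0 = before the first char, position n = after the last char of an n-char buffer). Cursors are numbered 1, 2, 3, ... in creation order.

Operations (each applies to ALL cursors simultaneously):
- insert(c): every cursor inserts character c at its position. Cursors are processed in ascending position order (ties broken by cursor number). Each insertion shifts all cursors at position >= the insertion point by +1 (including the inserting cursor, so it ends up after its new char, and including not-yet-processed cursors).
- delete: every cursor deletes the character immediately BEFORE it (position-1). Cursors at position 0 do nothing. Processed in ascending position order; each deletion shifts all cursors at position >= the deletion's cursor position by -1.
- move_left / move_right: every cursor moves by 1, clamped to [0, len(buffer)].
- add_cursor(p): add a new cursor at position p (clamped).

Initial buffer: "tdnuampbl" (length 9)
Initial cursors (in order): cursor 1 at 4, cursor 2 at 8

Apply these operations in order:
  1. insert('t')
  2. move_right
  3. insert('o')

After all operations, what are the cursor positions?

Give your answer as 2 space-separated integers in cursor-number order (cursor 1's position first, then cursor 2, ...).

After op 1 (insert('t')): buffer="tdnutampbtl" (len 11), cursors c1@5 c2@10, authorship ....1....2.
After op 2 (move_right): buffer="tdnutampbtl" (len 11), cursors c1@6 c2@11, authorship ....1....2.
After op 3 (insert('o')): buffer="tdnutaompbtlo" (len 13), cursors c1@7 c2@13, authorship ....1.1...2.2

Answer: 7 13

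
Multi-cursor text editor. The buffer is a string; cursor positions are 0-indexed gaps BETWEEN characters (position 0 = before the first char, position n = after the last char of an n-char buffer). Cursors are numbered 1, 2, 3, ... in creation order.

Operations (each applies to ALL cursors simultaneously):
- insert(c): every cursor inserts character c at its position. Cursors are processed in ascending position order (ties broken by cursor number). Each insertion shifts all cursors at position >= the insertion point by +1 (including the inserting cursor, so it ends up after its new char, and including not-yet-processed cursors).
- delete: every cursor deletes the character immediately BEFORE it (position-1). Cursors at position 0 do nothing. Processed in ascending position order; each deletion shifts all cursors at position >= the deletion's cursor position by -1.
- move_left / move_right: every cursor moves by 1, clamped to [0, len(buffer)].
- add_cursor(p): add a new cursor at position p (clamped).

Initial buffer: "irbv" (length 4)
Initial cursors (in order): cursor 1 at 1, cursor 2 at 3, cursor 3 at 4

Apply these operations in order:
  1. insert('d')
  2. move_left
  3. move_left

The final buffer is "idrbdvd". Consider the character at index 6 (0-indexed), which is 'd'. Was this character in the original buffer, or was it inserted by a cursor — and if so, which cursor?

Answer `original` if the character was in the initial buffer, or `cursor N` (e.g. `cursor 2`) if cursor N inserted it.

After op 1 (insert('d')): buffer="idrbdvd" (len 7), cursors c1@2 c2@5 c3@7, authorship .1..2.3
After op 2 (move_left): buffer="idrbdvd" (len 7), cursors c1@1 c2@4 c3@6, authorship .1..2.3
After op 3 (move_left): buffer="idrbdvd" (len 7), cursors c1@0 c2@3 c3@5, authorship .1..2.3
Authorship (.=original, N=cursor N): . 1 . . 2 . 3
Index 6: author = 3

Answer: cursor 3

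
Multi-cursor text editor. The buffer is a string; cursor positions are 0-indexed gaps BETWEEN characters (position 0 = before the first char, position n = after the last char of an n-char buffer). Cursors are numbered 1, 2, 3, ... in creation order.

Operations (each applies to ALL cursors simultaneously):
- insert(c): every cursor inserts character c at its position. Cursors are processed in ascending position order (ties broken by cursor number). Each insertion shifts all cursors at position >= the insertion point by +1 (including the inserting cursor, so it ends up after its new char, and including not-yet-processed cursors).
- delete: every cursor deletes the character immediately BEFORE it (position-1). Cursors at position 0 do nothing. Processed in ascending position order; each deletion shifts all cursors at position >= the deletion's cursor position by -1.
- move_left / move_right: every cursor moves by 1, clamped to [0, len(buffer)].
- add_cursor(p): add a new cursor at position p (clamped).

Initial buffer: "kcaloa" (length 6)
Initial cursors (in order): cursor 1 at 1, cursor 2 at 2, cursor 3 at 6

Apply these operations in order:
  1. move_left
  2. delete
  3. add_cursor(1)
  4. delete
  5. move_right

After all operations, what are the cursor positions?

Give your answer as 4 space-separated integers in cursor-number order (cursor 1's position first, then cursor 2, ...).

Answer: 1 1 2 1

Derivation:
After op 1 (move_left): buffer="kcaloa" (len 6), cursors c1@0 c2@1 c3@5, authorship ......
After op 2 (delete): buffer="cala" (len 4), cursors c1@0 c2@0 c3@3, authorship ....
After op 3 (add_cursor(1)): buffer="cala" (len 4), cursors c1@0 c2@0 c4@1 c3@3, authorship ....
After op 4 (delete): buffer="aa" (len 2), cursors c1@0 c2@0 c4@0 c3@1, authorship ..
After op 5 (move_right): buffer="aa" (len 2), cursors c1@1 c2@1 c4@1 c3@2, authorship ..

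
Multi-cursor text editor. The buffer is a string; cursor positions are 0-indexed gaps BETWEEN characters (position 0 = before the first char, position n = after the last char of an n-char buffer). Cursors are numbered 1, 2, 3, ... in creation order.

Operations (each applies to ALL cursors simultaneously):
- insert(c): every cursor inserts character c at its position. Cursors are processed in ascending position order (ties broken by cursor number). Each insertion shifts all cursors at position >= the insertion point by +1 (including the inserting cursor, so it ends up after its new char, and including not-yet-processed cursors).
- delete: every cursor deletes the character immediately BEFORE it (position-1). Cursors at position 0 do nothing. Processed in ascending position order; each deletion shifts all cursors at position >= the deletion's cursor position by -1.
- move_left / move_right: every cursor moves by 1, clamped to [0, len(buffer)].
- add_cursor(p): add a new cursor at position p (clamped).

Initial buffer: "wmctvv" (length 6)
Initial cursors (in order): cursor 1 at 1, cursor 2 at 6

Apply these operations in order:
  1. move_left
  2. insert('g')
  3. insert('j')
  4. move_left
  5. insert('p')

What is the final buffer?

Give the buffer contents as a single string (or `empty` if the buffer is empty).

After op 1 (move_left): buffer="wmctvv" (len 6), cursors c1@0 c2@5, authorship ......
After op 2 (insert('g')): buffer="gwmctvgv" (len 8), cursors c1@1 c2@7, authorship 1.....2.
After op 3 (insert('j')): buffer="gjwmctvgjv" (len 10), cursors c1@2 c2@9, authorship 11.....22.
After op 4 (move_left): buffer="gjwmctvgjv" (len 10), cursors c1@1 c2@8, authorship 11.....22.
After op 5 (insert('p')): buffer="gpjwmctvgpjv" (len 12), cursors c1@2 c2@10, authorship 111.....222.

Answer: gpjwmctvgpjv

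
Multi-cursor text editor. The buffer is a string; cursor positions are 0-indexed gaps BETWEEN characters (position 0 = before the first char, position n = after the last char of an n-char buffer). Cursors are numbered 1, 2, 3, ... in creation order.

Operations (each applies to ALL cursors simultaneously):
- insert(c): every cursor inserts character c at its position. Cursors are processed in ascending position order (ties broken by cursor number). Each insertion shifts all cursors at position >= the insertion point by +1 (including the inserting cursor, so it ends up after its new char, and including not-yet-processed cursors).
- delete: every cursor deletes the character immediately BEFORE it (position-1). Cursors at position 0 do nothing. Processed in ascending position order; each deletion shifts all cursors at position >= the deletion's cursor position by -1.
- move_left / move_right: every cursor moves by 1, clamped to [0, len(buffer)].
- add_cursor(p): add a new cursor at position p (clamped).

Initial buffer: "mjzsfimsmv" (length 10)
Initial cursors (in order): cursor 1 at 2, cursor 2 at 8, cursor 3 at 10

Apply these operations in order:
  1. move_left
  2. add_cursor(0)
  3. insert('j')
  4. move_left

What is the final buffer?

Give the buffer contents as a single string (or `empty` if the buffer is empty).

After op 1 (move_left): buffer="mjzsfimsmv" (len 10), cursors c1@1 c2@7 c3@9, authorship ..........
After op 2 (add_cursor(0)): buffer="mjzsfimsmv" (len 10), cursors c4@0 c1@1 c2@7 c3@9, authorship ..........
After op 3 (insert('j')): buffer="jmjjzsfimjsmjv" (len 14), cursors c4@1 c1@3 c2@10 c3@13, authorship 4.1......2..3.
After op 4 (move_left): buffer="jmjjzsfimjsmjv" (len 14), cursors c4@0 c1@2 c2@9 c3@12, authorship 4.1......2..3.

Answer: jmjjzsfimjsmjv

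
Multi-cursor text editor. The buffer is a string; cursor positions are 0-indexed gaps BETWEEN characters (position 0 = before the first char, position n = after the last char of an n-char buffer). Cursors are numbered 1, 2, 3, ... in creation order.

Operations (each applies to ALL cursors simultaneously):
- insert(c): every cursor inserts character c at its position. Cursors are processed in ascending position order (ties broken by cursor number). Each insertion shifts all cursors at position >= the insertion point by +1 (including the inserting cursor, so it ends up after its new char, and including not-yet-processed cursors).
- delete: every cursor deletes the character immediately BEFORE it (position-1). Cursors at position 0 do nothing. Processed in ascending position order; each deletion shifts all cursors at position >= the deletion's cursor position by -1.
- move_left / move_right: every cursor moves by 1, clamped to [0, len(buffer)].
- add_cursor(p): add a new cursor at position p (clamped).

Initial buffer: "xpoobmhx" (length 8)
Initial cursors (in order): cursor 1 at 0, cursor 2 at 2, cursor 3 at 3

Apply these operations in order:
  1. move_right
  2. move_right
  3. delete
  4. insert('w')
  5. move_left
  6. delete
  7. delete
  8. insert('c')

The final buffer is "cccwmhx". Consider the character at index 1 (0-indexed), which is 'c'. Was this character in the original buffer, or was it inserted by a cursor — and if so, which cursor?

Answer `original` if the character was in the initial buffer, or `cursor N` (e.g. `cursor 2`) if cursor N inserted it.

After op 1 (move_right): buffer="xpoobmhx" (len 8), cursors c1@1 c2@3 c3@4, authorship ........
After op 2 (move_right): buffer="xpoobmhx" (len 8), cursors c1@2 c2@4 c3@5, authorship ........
After op 3 (delete): buffer="xomhx" (len 5), cursors c1@1 c2@2 c3@2, authorship .....
After op 4 (insert('w')): buffer="xwowwmhx" (len 8), cursors c1@2 c2@5 c3@5, authorship .1.23...
After op 5 (move_left): buffer="xwowwmhx" (len 8), cursors c1@1 c2@4 c3@4, authorship .1.23...
After op 6 (delete): buffer="wwmhx" (len 5), cursors c1@0 c2@1 c3@1, authorship 13...
After op 7 (delete): buffer="wmhx" (len 4), cursors c1@0 c2@0 c3@0, authorship 3...
After op 8 (insert('c')): buffer="cccwmhx" (len 7), cursors c1@3 c2@3 c3@3, authorship 1233...
Authorship (.=original, N=cursor N): 1 2 3 3 . . .
Index 1: author = 2

Answer: cursor 2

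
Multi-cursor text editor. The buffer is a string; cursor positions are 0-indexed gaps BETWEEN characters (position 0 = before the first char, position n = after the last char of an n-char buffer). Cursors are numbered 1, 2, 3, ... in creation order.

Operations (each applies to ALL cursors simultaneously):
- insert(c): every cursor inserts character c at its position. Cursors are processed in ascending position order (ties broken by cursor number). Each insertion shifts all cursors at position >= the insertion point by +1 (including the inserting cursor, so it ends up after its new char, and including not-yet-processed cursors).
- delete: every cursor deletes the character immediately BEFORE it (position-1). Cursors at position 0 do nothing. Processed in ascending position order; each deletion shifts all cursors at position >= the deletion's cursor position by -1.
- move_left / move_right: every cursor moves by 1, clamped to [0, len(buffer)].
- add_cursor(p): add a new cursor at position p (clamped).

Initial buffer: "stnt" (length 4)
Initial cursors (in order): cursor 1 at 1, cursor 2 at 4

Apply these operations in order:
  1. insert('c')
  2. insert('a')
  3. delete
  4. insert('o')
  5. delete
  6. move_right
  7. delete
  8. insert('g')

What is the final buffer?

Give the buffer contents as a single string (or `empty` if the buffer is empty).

After op 1 (insert('c')): buffer="sctntc" (len 6), cursors c1@2 c2@6, authorship .1...2
After op 2 (insert('a')): buffer="scatntca" (len 8), cursors c1@3 c2@8, authorship .11...22
After op 3 (delete): buffer="sctntc" (len 6), cursors c1@2 c2@6, authorship .1...2
After op 4 (insert('o')): buffer="scotntco" (len 8), cursors c1@3 c2@8, authorship .11...22
After op 5 (delete): buffer="sctntc" (len 6), cursors c1@2 c2@6, authorship .1...2
After op 6 (move_right): buffer="sctntc" (len 6), cursors c1@3 c2@6, authorship .1...2
After op 7 (delete): buffer="scnt" (len 4), cursors c1@2 c2@4, authorship .1..
After op 8 (insert('g')): buffer="scgntg" (len 6), cursors c1@3 c2@6, authorship .11..2

Answer: scgntg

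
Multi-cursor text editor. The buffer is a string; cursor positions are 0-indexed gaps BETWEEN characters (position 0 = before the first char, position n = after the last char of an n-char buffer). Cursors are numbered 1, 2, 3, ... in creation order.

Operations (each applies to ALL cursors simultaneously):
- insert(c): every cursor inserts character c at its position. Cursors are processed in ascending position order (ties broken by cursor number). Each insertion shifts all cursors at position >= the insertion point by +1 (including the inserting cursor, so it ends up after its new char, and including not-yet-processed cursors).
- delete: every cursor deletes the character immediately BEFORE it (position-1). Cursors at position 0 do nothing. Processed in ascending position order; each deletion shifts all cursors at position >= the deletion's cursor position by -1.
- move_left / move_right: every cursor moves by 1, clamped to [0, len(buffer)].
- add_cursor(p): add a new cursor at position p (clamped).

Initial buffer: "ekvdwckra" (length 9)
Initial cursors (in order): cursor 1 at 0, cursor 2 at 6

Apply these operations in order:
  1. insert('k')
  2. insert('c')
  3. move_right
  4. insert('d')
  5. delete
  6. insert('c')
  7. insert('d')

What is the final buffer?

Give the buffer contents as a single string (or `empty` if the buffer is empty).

Answer: kcecdkvdwckckcdra

Derivation:
After op 1 (insert('k')): buffer="kekvdwckkra" (len 11), cursors c1@1 c2@8, authorship 1......2...
After op 2 (insert('c')): buffer="kcekvdwckckra" (len 13), cursors c1@2 c2@10, authorship 11......22...
After op 3 (move_right): buffer="kcekvdwckckra" (len 13), cursors c1@3 c2@11, authorship 11......22...
After op 4 (insert('d')): buffer="kcedkvdwckckdra" (len 15), cursors c1@4 c2@13, authorship 11.1.....22.2..
After op 5 (delete): buffer="kcekvdwckckra" (len 13), cursors c1@3 c2@11, authorship 11......22...
After op 6 (insert('c')): buffer="kceckvdwckckcra" (len 15), cursors c1@4 c2@13, authorship 11.1.....22.2..
After op 7 (insert('d')): buffer="kcecdkvdwckckcdra" (len 17), cursors c1@5 c2@15, authorship 11.11.....22.22..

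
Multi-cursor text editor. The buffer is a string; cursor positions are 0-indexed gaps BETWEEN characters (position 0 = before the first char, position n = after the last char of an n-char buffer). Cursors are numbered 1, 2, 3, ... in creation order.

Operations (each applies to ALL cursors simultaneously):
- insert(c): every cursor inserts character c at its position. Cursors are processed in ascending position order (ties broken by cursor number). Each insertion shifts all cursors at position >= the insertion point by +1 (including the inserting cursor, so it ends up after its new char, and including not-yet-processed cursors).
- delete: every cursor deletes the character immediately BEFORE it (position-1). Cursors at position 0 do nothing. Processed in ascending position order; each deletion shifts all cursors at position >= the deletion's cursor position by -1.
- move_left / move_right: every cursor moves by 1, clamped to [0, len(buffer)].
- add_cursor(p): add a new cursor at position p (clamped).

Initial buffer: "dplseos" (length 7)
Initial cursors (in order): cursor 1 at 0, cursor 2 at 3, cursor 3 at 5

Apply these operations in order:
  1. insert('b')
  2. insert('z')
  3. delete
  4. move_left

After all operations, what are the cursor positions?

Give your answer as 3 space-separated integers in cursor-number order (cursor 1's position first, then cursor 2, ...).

After op 1 (insert('b')): buffer="bdplbsebos" (len 10), cursors c1@1 c2@5 c3@8, authorship 1...2..3..
After op 2 (insert('z')): buffer="bzdplbzsebzos" (len 13), cursors c1@2 c2@7 c3@11, authorship 11...22..33..
After op 3 (delete): buffer="bdplbsebos" (len 10), cursors c1@1 c2@5 c3@8, authorship 1...2..3..
After op 4 (move_left): buffer="bdplbsebos" (len 10), cursors c1@0 c2@4 c3@7, authorship 1...2..3..

Answer: 0 4 7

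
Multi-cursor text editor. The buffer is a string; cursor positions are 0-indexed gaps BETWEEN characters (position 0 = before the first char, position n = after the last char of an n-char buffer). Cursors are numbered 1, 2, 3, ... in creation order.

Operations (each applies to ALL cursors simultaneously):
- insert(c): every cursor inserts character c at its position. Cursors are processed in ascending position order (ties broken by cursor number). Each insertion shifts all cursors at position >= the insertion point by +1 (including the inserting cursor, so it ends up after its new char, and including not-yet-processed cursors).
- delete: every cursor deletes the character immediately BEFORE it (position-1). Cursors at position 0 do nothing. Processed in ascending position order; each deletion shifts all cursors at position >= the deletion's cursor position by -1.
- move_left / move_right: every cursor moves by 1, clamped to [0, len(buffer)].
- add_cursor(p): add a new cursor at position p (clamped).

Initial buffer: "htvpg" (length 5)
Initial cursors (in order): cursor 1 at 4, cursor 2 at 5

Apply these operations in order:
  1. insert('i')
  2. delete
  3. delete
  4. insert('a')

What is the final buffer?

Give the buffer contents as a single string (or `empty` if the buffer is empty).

Answer: htvaa

Derivation:
After op 1 (insert('i')): buffer="htvpigi" (len 7), cursors c1@5 c2@7, authorship ....1.2
After op 2 (delete): buffer="htvpg" (len 5), cursors c1@4 c2@5, authorship .....
After op 3 (delete): buffer="htv" (len 3), cursors c1@3 c2@3, authorship ...
After op 4 (insert('a')): buffer="htvaa" (len 5), cursors c1@5 c2@5, authorship ...12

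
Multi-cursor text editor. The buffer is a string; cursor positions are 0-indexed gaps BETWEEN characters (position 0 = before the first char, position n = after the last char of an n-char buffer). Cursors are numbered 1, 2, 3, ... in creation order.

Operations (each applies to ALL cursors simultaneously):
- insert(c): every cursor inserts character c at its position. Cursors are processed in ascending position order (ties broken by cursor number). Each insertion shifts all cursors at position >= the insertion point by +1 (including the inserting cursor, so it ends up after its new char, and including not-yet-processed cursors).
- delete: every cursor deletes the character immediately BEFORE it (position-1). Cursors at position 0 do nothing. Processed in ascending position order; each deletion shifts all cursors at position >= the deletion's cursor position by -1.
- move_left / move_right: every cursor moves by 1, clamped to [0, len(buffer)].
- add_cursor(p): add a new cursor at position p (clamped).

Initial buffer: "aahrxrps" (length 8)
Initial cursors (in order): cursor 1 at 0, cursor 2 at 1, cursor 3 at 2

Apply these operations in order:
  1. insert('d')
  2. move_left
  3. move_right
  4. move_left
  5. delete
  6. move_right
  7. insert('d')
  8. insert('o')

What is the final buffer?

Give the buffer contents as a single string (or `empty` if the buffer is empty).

After op 1 (insert('d')): buffer="dadadhrxrps" (len 11), cursors c1@1 c2@3 c3@5, authorship 1.2.3......
After op 2 (move_left): buffer="dadadhrxrps" (len 11), cursors c1@0 c2@2 c3@4, authorship 1.2.3......
After op 3 (move_right): buffer="dadadhrxrps" (len 11), cursors c1@1 c2@3 c3@5, authorship 1.2.3......
After op 4 (move_left): buffer="dadadhrxrps" (len 11), cursors c1@0 c2@2 c3@4, authorship 1.2.3......
After op 5 (delete): buffer="dddhrxrps" (len 9), cursors c1@0 c2@1 c3@2, authorship 123......
After op 6 (move_right): buffer="dddhrxrps" (len 9), cursors c1@1 c2@2 c3@3, authorship 123......
After op 7 (insert('d')): buffer="ddddddhrxrps" (len 12), cursors c1@2 c2@4 c3@6, authorship 112233......
After op 8 (insert('o')): buffer="ddoddoddohrxrps" (len 15), cursors c1@3 c2@6 c3@9, authorship 111222333......

Answer: ddoddoddohrxrps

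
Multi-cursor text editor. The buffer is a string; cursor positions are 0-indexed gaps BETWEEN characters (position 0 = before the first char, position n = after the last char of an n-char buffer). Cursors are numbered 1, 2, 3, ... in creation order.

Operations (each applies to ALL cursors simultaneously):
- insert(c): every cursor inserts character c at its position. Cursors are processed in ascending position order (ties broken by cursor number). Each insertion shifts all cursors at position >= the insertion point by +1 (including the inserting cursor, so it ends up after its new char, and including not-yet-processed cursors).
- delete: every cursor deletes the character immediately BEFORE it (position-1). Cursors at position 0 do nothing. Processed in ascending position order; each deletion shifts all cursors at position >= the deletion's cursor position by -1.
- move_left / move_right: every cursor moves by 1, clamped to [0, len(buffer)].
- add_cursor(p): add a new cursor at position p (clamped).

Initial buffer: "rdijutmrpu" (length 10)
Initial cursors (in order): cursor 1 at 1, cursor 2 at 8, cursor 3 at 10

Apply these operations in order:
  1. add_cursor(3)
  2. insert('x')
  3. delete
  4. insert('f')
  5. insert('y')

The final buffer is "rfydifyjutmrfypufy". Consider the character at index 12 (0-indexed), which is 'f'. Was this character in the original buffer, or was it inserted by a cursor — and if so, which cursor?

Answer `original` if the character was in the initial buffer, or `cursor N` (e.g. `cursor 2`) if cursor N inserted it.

After op 1 (add_cursor(3)): buffer="rdijutmrpu" (len 10), cursors c1@1 c4@3 c2@8 c3@10, authorship ..........
After op 2 (insert('x')): buffer="rxdixjutmrxpux" (len 14), cursors c1@2 c4@5 c2@11 c3@14, authorship .1..4.....2..3
After op 3 (delete): buffer="rdijutmrpu" (len 10), cursors c1@1 c4@3 c2@8 c3@10, authorship ..........
After op 4 (insert('f')): buffer="rfdifjutmrfpuf" (len 14), cursors c1@2 c4@5 c2@11 c3@14, authorship .1..4.....2..3
After op 5 (insert('y')): buffer="rfydifyjutmrfypufy" (len 18), cursors c1@3 c4@7 c2@14 c3@18, authorship .11..44.....22..33
Authorship (.=original, N=cursor N): . 1 1 . . 4 4 . . . . . 2 2 . . 3 3
Index 12: author = 2

Answer: cursor 2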